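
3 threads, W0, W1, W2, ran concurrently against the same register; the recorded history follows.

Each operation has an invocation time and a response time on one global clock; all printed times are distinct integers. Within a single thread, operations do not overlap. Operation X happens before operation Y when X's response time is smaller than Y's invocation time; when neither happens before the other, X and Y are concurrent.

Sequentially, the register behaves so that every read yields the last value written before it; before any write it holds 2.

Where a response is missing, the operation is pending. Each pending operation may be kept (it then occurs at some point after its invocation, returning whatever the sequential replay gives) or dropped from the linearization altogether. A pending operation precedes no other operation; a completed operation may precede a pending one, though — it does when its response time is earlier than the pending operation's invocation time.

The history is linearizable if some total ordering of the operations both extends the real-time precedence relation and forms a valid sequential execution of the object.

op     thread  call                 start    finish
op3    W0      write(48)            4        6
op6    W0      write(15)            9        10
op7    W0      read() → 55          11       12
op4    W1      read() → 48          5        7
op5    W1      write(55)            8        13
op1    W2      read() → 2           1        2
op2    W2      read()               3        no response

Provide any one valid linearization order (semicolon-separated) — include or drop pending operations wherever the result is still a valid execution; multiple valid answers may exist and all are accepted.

op1; op2; op3; op4; op6; op5; op7

1. op1 read() → 2, leaving value 2
2. op2 read() (pending, included), leaving value 2
3. op3 write(48), leaving value 48
4. op4 read() → 48, leaving value 48
5. op6 write(15), leaving value 15
6. op5 write(55), leaving value 55
7. op7 read() → 55, leaving value 55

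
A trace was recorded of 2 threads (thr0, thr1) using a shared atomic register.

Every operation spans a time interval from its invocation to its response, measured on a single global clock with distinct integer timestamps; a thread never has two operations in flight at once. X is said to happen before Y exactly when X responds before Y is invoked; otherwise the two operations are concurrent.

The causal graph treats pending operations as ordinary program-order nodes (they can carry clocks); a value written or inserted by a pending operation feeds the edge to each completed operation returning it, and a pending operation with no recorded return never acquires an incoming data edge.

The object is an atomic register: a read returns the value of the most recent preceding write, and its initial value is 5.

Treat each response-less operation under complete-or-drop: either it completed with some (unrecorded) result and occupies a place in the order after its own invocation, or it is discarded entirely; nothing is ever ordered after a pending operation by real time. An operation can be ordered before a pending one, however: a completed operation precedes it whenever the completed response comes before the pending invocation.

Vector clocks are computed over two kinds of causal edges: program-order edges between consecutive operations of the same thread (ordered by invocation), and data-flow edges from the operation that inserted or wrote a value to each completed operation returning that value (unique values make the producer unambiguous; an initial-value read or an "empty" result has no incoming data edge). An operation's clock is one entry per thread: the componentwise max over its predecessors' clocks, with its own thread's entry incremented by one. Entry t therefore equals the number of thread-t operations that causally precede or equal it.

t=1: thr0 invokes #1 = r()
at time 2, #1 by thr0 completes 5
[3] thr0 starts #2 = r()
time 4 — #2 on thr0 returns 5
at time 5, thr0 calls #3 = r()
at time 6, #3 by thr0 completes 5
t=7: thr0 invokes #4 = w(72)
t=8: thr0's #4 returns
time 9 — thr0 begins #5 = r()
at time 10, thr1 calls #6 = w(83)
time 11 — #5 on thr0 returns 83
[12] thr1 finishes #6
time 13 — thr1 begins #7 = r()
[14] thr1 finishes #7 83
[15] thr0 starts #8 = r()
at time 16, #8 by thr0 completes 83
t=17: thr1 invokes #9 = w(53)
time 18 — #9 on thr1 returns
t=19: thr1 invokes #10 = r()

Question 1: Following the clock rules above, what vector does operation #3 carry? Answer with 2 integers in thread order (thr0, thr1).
(3, 0)

root op #6, invoked 10: fresh clock plus thr1's own tick → (0, 1)
root op #1, invoked 1: fresh clock plus thr0's own tick → (1, 0)
invoked at 13, #7 merges VC(#6)=(0, 1) and bumps thr1's slot → (0, 2)
invoked at 3, #2 merges VC(#1)=(1, 0) and bumps thr0's slot → (2, 0)
invoked at 17, #9 merges VC(#7)=(0, 2) and bumps thr1's slot → (0, 3)
invoked at 5, #3 merges VC(#2)=(2, 0) and bumps thr0's slot → (3, 0)
invoked at 19, #10 merges VC(#9)=(0, 3) and bumps thr1's slot → (0, 4)
invoked at 7, #4 merges VC(#3)=(3, 0) and bumps thr0's slot → (4, 0)
invoked at 9, #5 merges VC(#4)=(4, 0), VC(#6)=(0, 1) and bumps thr0's slot → (5, 1)
invoked at 15, #8 merges VC(#5)=(5, 1), VC(#6)=(0, 1) and bumps thr0's slot → (6, 1)
target: VC(#3) = (3, 0)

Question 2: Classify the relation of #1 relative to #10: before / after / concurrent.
before

#1 spans [1,2], #10 spans [19,…)
resp(#1)=2 < inv(#10)=19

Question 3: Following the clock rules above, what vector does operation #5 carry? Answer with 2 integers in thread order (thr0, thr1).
(5, 1)

VC(#6, invoked at 10): no causal predecessors; +1 on thr1 → (0, 1)
VC(#1, invoked at 1): no causal predecessors; +1 on thr0 → (1, 0)
#7, invoked 13, takes VC(#6)=(0, 1) under max, adds 1 for thr1 → (0, 2)
#2, invoked 3, takes VC(#1)=(1, 0) under max, adds 1 for thr0 → (2, 0)
#9, invoked 17, takes VC(#7)=(0, 2) under max, adds 1 for thr1 → (0, 3)
#3, invoked 5, takes VC(#2)=(2, 0) under max, adds 1 for thr0 → (3, 0)
#10, invoked 19, takes VC(#9)=(0, 3) under max, adds 1 for thr1 → (0, 4)
#4, invoked 7, takes VC(#3)=(3, 0) under max, adds 1 for thr0 → (4, 0)
#5, invoked 9, takes VC(#4)=(4, 0), VC(#6)=(0, 1) under max, adds 1 for thr0 → (5, 1)
#8, invoked 15, takes VC(#5)=(5, 1), VC(#6)=(0, 1) under max, adds 1 for thr0 → (6, 1)
target: VC(#5) = (5, 1)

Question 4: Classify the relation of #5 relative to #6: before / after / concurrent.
concurrent

#5 spans [9,11], #6 spans [10,12]
the intervals overlap in both directions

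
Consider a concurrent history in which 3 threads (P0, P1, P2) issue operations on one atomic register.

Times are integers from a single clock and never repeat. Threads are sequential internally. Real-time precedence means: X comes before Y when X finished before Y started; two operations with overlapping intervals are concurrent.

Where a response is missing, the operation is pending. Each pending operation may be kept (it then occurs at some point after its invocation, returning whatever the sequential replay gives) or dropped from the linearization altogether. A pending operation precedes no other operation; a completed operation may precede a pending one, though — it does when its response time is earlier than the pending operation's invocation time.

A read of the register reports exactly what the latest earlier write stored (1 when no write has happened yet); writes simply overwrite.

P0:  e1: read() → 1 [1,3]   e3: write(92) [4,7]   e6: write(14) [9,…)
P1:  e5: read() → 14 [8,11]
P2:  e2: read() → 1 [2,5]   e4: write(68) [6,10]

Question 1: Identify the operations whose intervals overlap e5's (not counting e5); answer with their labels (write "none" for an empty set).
e5 spans [8,11]; an op avoiding the whole window 8..11 is ordered, any other is concurrent
e1 [1,3]: before
e2 [2,5]: before
e3 [4,7]: before
e4 [6,10]: concurrent
e6 [9,…): concurrent

e4, e6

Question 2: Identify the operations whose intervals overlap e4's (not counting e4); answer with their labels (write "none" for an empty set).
e4 runs from 6 to 10; window-overlapping ops are concurrent
e1 [1,3]: before
e2 [2,5]: before
e3 [4,7]: concurrent
e5 [8,11]: concurrent
e6 [9,…): concurrent

e3, e5, e6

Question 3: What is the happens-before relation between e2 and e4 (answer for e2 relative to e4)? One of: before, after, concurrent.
e2 spans [2,5], e4 spans [6,10]
resp(e2)=5 < inv(e4)=6

before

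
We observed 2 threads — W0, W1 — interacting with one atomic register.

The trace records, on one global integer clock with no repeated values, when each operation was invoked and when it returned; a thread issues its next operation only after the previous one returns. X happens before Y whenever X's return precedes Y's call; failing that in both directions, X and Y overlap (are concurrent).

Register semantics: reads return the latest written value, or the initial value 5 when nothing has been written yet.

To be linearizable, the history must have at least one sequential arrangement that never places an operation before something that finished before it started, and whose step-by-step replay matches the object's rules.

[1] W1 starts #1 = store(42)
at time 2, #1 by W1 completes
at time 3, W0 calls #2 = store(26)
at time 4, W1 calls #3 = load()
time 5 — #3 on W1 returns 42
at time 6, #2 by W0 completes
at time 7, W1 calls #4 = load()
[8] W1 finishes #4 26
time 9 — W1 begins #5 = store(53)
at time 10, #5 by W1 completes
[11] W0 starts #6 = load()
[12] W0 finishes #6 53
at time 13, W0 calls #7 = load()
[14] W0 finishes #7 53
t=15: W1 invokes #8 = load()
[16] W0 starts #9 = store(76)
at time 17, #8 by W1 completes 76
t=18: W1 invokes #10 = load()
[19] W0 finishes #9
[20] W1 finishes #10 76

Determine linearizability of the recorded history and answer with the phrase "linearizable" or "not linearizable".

a witness: #1, #3, #2, #4, #5, #6, #7, #9, #8, #10
after step 1 (#1 store(42)): value 42
after step 2 (#3 load() → 42): value 42
after step 3 (#2 store(26)): value 26
after step 4 (#4 load() → 26): value 26
after step 5 (#5 store(53)): value 53
after step 6 (#6 load() → 53): value 53
after step 7 (#7 load() → 53): value 53
after step 8 (#9 store(76)): value 76
after step 9 (#8 load() → 76): value 76
after step 10 (#10 load() → 76): value 76

linearizable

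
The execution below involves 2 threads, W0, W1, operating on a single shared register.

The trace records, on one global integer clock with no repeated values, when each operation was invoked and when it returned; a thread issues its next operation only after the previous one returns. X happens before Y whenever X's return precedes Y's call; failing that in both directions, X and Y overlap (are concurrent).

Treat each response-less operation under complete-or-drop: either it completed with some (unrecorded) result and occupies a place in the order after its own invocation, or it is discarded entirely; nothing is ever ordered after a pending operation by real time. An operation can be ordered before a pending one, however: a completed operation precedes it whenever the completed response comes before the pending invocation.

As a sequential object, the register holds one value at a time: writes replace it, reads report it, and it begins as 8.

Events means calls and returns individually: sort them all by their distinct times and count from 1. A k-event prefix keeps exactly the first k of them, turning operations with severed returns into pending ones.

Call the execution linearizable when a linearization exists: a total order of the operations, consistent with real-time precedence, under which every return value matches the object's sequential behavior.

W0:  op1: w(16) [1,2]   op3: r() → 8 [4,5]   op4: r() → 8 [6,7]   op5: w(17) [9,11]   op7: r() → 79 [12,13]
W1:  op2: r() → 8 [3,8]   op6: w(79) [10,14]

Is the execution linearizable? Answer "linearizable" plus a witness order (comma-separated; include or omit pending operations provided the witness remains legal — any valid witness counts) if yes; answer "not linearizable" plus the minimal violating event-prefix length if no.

through event 4 a valid linearization exists; event 5 (op3 responding at time 5) ends that
exhaustive check: the 2 completed register ops admit one real-time order; illegal
completion choices over the 1 pending operation (op2) were checked; none helps
sample order op1, op3 (pending dropped) stalls at step 2 — op3 r() → 8 has no legal effect

not linearizable — minimal violating prefix: 5 events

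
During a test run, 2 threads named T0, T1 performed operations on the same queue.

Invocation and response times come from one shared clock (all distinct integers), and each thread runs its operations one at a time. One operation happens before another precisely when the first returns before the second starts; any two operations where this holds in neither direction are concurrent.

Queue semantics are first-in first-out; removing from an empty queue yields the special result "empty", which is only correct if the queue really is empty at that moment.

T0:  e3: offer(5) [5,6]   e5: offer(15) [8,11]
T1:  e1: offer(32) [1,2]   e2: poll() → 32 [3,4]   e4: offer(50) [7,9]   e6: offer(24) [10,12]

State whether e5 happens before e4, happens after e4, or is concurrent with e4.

concurrent

e5 spans [8,11], e4 spans [7,9]
the intervals overlap in both directions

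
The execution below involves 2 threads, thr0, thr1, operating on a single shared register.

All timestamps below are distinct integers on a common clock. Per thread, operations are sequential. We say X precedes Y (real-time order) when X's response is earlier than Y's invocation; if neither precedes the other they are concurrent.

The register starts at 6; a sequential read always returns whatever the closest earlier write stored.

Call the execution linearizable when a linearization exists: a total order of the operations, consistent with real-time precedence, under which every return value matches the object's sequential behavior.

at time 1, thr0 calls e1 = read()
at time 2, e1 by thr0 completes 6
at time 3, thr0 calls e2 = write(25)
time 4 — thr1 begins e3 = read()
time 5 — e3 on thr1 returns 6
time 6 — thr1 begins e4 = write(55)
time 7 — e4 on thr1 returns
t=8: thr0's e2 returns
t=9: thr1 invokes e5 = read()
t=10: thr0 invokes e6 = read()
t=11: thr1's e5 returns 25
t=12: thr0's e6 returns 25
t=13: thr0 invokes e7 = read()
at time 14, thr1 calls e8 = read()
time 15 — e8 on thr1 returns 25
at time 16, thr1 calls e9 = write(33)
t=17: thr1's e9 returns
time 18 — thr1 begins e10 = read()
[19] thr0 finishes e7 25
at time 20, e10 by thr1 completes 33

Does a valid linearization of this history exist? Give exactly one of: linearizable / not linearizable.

linearizable

one valid linearization: e1, e3, e4, e2, e5, e6, e7, e8, e9, e10
1. e1 read() → 6, leaving value 6
2. e3 read() → 6, leaving value 6
3. e4 write(55), leaving value 55
4. e2 write(25), leaving value 25
5. e5 read() → 25, leaving value 25
6. e6 read() → 25, leaving value 25
7. e7 read() → 25, leaving value 25
8. e8 read() → 25, leaving value 25
9. e9 write(33), leaving value 33
10. e10 read() → 33, leaving value 33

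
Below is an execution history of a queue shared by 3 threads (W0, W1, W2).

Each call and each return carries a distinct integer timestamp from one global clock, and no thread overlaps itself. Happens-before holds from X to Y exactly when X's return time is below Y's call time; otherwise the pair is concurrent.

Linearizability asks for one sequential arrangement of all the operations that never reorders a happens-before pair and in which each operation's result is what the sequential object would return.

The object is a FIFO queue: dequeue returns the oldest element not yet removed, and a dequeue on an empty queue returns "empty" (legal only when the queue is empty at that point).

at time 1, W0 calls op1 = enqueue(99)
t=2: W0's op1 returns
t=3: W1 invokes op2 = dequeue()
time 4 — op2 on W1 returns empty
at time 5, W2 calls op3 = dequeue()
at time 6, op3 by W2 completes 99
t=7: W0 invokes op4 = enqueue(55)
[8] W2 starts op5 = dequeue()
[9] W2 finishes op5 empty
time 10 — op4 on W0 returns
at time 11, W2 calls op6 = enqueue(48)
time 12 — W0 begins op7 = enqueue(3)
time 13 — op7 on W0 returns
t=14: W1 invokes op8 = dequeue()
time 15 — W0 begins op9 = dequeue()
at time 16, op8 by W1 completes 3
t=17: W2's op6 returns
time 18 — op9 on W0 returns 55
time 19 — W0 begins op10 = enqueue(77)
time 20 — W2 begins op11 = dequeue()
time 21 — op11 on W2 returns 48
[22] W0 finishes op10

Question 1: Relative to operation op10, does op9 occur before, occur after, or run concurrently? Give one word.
op9 spans [15,18], op10 spans [19,22]
resp(op9)=18 < inv(op10)=19

before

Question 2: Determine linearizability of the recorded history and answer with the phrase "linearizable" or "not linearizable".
the violation lands at event 4, op2's response at time 4: events 1..3 linearize, events 1..4 do not
the sole real-time-consistent order of 2 completed operations fails the queue replay
one such order, op1, op2, breaks at step 2 where op2 dequeue() → empty is illegal

not linearizable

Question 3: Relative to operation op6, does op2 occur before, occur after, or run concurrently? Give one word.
op2 spans [3,4], op6 spans [11,17]
resp(op2)=4 < inv(op6)=11

before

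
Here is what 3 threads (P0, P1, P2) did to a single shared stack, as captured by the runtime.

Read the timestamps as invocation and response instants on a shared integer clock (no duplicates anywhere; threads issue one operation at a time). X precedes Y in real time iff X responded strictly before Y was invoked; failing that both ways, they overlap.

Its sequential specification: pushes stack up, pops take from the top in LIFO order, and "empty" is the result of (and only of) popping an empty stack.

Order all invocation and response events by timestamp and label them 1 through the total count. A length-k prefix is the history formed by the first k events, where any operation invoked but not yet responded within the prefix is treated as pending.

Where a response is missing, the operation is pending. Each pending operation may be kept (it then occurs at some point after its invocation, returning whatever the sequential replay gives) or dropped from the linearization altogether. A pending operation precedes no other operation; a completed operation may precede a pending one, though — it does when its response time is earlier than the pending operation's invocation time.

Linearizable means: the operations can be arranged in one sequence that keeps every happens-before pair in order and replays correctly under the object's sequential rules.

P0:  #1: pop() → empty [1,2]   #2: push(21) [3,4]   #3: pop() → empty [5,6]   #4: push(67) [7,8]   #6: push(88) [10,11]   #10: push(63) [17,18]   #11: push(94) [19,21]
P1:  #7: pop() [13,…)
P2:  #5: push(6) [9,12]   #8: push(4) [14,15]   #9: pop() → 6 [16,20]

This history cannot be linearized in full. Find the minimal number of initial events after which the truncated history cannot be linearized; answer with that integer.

6

events 1..5 are still linearizable — one witness is #1, #2:
1. #1 pop() → empty, leaving stack <>
2. #2 push(21), leaving stack <21>
event 6 — #3's response, time 6 — after it, nothing linearizes
for example #1, #2, #3 fails at step 3: #3 pop() → empty is not legal there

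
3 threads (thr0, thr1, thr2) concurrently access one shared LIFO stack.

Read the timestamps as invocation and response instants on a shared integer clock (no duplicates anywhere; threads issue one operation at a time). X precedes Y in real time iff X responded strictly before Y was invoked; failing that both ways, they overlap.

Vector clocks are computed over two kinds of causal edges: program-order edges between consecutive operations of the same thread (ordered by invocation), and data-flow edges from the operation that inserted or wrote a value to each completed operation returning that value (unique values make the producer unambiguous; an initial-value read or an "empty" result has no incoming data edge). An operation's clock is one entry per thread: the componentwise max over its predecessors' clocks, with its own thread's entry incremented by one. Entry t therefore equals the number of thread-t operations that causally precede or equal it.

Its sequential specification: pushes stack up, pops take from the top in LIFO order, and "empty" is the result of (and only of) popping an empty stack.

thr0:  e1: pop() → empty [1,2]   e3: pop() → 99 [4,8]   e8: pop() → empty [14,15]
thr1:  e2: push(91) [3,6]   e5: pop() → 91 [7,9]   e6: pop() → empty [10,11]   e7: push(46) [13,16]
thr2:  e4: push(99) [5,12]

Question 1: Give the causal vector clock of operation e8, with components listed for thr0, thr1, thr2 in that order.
(3, 0, 1)

no predecessors for e4 (invoked 5): thr2 increments from zero → (0, 0, 1)
no predecessors for e2 (invoked 3): thr1 increments from zero → (0, 1, 0)
no predecessors for e1 (invoked 1): thr0 increments from zero → (1, 0, 0)
e5, invoked 7, takes VC(e2)=(0, 1, 0) under max, adds 1 for thr1 → (0, 2, 0)
e6, invoked 10, takes VC(e5)=(0, 2, 0) under max, adds 1 for thr1 → (0, 3, 0)
e3, invoked 4, takes VC(e1)=(1, 0, 0), VC(e4)=(0, 0, 1) under max, adds 1 for thr0 → (2, 0, 1)
e7, invoked 13, takes VC(e6)=(0, 3, 0) under max, adds 1 for thr1 → (0, 4, 0)
e8, invoked 14, takes VC(e3)=(2, 0, 1) under max, adds 1 for thr0 → (3, 0, 1)
target: VC(e8) = (3, 0, 1)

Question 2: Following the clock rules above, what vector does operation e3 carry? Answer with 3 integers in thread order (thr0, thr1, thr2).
(2, 0, 1)

root op e4, invoked 5: fresh clock plus thr2's own tick → (0, 0, 1)
root op e2, invoked 3: fresh clock plus thr1's own tick → (0, 1, 0)
root op e1, invoked 1: fresh clock plus thr0's own tick → (1, 0, 0)
from VC(e2)=(0, 1, 0), e5 (invoked 7) maxes components and bumps thr1 → (0, 2, 0)
from VC(e5)=(0, 2, 0), e6 (invoked 10) maxes components and bumps thr1 → (0, 3, 0)
from VC(e1)=(1, 0, 0), VC(e4)=(0, 0, 1), e3 (invoked 4) maxes components and bumps thr0 → (2, 0, 1)
from VC(e6)=(0, 3, 0), e7 (invoked 13) maxes components and bumps thr1 → (0, 4, 0)
from VC(e3)=(2, 0, 1), e8 (invoked 14) maxes components and bumps thr0 → (3, 0, 1)
target: VC(e3) = (2, 0, 1)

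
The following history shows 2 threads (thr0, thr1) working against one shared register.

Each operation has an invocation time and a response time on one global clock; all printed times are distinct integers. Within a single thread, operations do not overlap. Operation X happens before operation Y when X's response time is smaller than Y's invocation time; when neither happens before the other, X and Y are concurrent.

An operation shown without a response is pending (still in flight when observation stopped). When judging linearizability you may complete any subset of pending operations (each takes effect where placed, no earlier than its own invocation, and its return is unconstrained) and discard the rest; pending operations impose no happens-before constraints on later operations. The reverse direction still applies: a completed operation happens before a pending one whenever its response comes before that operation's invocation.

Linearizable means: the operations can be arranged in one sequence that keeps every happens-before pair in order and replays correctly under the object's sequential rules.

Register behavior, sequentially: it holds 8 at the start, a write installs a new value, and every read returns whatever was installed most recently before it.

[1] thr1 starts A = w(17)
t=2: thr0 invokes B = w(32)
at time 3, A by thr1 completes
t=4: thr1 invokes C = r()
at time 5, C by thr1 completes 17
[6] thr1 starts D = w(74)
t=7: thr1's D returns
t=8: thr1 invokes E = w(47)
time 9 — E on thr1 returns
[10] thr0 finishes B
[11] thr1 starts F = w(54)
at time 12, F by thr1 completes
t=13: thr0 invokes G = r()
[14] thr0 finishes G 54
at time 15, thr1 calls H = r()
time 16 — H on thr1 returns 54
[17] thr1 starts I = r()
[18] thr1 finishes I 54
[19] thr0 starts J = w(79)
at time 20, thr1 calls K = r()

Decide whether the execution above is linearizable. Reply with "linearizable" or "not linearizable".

linearizable

witness order: A, C, B, D, E, F, G, H, I
1. A w(17), leaving value 17
2. C r() → 17, leaving value 17
3. B w(32), leaving value 32
4. D w(74), leaving value 74
5. E w(47), leaving value 47
6. F w(54), leaving value 54
7. G r() → 54, leaving value 54
8. H r() → 54, leaving value 54
9. I r() → 54, leaving value 54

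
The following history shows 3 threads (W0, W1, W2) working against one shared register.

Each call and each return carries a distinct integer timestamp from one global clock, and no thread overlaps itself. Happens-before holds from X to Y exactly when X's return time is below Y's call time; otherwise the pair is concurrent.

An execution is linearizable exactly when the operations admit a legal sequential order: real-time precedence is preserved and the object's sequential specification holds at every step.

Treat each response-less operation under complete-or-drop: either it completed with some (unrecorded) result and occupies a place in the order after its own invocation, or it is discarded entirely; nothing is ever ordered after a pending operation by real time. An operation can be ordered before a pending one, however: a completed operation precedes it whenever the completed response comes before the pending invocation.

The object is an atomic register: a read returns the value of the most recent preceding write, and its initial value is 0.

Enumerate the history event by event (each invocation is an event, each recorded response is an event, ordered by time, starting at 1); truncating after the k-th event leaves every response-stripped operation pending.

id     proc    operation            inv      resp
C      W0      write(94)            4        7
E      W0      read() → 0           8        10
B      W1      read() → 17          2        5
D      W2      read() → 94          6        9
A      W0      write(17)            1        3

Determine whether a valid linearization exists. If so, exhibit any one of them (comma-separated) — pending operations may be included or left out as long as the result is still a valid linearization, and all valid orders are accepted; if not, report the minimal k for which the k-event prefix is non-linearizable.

through event 9 a valid linearization exists; event 10 (E responding at time 10) ends that
every one of the 8 real-time-consistent orders over 5 completed register ops fails the sequential spec
sample order A, B, C, D, E stalls at step 5 — E read() → 0 has no legal effect
sample order A, B, C, E, D stalls at step 4 — E read() → 0 has no legal effect

not linearizable — minimal violating prefix: 10 events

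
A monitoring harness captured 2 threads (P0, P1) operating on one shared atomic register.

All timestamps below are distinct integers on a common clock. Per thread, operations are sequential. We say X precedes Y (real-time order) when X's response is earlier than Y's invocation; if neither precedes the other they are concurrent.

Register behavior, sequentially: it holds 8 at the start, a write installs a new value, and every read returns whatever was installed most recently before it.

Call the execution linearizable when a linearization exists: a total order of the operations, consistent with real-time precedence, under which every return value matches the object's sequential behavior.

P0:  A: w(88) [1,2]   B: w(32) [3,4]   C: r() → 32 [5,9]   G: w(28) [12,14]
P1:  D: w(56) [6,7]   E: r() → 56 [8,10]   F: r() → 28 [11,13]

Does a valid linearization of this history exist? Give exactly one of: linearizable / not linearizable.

one valid linearization: A, B, C, D, E, G, F
step 1: A w(88) — value 88
step 2: B w(32) — value 32
step 3: C r() → 32 — value 32
step 4: D w(56) — value 56
step 5: E r() → 56 — value 56
step 6: G w(28) — value 28
step 7: F r() → 28 — value 28

linearizable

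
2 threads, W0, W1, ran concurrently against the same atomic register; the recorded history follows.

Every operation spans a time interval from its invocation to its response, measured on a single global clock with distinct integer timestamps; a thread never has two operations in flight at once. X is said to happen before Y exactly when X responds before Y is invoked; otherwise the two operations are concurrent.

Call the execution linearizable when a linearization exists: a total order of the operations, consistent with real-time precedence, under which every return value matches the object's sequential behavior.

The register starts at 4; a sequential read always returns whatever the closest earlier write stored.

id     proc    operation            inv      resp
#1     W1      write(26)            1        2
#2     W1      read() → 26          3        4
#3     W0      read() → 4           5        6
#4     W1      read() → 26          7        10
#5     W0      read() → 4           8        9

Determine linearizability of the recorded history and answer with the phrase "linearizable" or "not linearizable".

events 1..5 are fine; event 6 — the response of #3 at time 6 — makes the prefix non-linearizable
one real-time candidate order over the 3 completed operations — the atomic register replay rejects it
for example #1, #2, #3 fails at step 3: #3 read() → 4 is not legal there

not linearizable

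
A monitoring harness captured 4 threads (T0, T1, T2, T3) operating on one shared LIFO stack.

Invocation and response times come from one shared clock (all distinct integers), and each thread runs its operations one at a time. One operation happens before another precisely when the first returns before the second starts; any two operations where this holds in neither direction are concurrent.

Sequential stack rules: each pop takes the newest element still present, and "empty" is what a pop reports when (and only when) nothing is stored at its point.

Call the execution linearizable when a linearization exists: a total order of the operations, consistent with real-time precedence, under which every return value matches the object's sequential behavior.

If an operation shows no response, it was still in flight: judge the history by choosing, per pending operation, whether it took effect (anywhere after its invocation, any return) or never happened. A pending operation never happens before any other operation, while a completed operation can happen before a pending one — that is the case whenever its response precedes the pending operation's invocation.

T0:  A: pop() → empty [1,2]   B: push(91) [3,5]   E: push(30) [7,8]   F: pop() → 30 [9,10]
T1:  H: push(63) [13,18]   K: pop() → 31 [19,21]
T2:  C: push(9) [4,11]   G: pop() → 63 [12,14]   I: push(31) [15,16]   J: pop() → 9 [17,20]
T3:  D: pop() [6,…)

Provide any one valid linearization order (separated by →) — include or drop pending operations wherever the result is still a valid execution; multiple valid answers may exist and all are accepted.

after step 1 (A pop() → empty): stack <>
after step 2 (B push(91)): stack <91>
after step 3 (C push(9)): stack <91,9>
after step 4 (E push(30)): stack <91,9,30>
after step 5 (F pop() → 30): stack <91,9>
after step 6 (H push(63)): stack <91,9,63>
after step 7 (G pop() → 63): stack <91,9>
after step 8 (I push(31)): stack <91,9,31>
after step 9 (K pop() → 31): stack <91,9>
after step 10 (J pop() → 9): stack <91>

A → B → C → E → F → H → G → I → K → J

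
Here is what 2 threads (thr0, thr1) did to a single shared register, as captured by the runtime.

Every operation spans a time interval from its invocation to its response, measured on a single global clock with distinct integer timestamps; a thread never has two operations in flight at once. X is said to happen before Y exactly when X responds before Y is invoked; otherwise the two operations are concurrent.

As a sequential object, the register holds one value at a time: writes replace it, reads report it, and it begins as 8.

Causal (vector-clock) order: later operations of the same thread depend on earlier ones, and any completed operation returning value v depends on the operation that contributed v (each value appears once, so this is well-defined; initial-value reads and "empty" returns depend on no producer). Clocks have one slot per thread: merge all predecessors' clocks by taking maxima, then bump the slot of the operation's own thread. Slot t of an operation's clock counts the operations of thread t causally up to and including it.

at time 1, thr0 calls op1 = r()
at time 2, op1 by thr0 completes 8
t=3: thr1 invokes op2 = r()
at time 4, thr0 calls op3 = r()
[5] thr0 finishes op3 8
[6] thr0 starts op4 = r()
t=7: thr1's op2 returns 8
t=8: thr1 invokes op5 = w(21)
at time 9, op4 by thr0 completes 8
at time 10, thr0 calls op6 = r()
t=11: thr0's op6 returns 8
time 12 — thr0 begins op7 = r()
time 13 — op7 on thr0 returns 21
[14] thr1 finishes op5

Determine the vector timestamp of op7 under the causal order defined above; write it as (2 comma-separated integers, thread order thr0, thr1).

VC(op2, invoked at 3): no causal predecessors; +1 on thr1 → (0, 1)
VC(op1, invoked at 1): no causal predecessors; +1 on thr0 → (1, 0)
from VC(op2)=(0, 1), op5 (invoked 8) maxes components and bumps thr1 → (0, 2)
from VC(op1)=(1, 0), op3 (invoked 4) maxes components and bumps thr0 → (2, 0)
from VC(op3)=(2, 0), op4 (invoked 6) maxes components and bumps thr0 → (3, 0)
from VC(op4)=(3, 0), op6 (invoked 10) maxes components and bumps thr0 → (4, 0)
from VC(op5)=(0, 2), VC(op6)=(4, 0), op7 (invoked 12) maxes components and bumps thr0 → (5, 2)
target: VC(op7) = (5, 2)

(5, 2)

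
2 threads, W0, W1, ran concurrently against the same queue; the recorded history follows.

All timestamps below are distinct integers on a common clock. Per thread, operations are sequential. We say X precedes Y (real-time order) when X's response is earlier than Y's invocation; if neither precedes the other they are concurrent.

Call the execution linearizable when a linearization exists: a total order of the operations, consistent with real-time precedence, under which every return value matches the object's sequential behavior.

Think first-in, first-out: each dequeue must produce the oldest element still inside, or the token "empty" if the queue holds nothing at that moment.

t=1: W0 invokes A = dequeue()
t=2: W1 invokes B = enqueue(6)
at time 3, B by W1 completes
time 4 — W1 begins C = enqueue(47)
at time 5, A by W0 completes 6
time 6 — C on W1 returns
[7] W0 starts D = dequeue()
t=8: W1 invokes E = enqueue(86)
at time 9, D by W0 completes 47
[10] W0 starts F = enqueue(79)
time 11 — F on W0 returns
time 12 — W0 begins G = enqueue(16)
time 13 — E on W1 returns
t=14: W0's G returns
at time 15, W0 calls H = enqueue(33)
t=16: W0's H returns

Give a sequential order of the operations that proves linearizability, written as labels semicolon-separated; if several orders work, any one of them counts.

B; A; C; D; E; F; G; H

after step 1 (B enqueue(6)): queue <6>
after step 2 (A dequeue() → 6): queue <>
after step 3 (C enqueue(47)): queue <47>
after step 4 (D dequeue() → 47): queue <>
after step 5 (E enqueue(86)): queue <86>
after step 6 (F enqueue(79)): queue <86,79>
after step 7 (G enqueue(16)): queue <86,79,16>
after step 8 (H enqueue(33)): queue <86,79,16,33>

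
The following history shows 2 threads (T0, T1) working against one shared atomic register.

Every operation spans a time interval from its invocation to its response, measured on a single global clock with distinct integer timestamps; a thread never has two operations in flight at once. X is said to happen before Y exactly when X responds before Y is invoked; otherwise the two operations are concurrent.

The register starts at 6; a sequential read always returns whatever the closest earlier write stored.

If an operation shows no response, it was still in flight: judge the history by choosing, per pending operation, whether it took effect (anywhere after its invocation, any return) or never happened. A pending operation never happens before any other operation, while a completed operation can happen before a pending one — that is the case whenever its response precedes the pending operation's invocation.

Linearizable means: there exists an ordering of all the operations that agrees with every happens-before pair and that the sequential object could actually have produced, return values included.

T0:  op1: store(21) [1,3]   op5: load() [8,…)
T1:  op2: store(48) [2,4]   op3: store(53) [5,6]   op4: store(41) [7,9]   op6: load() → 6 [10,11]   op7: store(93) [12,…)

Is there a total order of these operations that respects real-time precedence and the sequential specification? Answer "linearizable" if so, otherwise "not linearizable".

not linearizable

events 1..10 are fine; event 11 — the response of op6 at time 11 — makes the prefix non-linearizable
checked exhaustively: 2 real-time-consistent orders of 5 completed operations, zero legal atomic register replays
no completion choice of the 1 pending operation (op5) rescues it — every subset was tried
e.g. op1, op2, op3, op4, op6 (pending dropped): illegal at step 5, since op6 load() → 6 cannot apply there
e.g. op2, op1, op3, op4, op6 (pending dropped): illegal at step 5, since op6 load() → 6 cannot apply there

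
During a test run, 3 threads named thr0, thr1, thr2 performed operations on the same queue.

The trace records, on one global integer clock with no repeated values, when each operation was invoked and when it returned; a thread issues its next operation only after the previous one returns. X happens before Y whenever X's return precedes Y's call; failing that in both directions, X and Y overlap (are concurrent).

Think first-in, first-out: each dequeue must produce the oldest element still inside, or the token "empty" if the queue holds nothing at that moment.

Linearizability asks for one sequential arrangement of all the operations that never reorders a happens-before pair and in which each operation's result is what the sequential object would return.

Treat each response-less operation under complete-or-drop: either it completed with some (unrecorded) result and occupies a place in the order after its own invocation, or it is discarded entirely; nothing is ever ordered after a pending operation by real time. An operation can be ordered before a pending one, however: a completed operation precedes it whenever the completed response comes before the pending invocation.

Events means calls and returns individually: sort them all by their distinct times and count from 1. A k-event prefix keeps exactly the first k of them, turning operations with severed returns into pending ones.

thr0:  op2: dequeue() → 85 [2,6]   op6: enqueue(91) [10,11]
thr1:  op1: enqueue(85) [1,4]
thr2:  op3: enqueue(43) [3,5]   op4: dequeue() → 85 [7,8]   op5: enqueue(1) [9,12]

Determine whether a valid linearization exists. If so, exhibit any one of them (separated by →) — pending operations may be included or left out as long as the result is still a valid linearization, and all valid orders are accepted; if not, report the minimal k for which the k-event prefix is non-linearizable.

not linearizable — minimal violating prefix: 8 events

already the first 8 events (up to op4's response at time 8) admit no linearization; the first 7 still do
the 4 completed operations admit 6 real-time orders; each fails the queue replay
take op1, op2, op3, op4: step 4 already fails, because op4 dequeue() → 85 cannot occur there
take op1, op3, op2, op4: step 4 already fails, because op4 dequeue() → 85 cannot occur there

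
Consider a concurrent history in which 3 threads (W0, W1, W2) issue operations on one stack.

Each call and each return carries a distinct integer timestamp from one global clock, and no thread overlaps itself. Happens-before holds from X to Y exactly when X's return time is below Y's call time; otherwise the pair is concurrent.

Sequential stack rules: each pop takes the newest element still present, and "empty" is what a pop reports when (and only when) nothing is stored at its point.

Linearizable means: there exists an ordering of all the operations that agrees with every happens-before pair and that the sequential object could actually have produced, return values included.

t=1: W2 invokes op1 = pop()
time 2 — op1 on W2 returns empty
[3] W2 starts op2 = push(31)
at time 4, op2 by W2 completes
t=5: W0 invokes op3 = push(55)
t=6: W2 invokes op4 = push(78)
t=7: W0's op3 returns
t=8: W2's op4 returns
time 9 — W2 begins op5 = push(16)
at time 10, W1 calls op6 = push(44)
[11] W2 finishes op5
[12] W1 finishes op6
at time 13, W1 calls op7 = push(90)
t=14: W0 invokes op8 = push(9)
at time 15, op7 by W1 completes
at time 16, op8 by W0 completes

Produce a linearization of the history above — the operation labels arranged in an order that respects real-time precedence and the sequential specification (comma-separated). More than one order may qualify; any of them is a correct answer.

op1, op2, op3, op4, op5, op6, op7, op8

step 1: op1 pop() → empty — stack <>
step 2: op2 push(31) — stack <31>
step 3: op3 push(55) — stack <31,55>
step 4: op4 push(78) — stack <31,55,78>
step 5: op5 push(16) — stack <31,55,78,16>
step 6: op6 push(44) — stack <31,55,78,16,44>
step 7: op7 push(90) — stack <31,55,78,16,44,90>
step 8: op8 push(9) — stack <31,55,78,16,44,90,9>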